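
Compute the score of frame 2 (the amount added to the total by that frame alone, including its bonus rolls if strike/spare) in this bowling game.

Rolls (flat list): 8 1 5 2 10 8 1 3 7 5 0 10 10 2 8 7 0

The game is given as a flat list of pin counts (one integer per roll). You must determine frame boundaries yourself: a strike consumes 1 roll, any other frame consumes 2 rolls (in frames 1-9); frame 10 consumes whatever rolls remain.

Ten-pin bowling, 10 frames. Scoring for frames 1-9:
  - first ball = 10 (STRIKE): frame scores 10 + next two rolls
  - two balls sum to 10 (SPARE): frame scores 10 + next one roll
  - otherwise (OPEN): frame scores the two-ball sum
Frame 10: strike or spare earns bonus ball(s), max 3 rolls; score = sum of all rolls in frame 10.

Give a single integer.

Answer: 7

Derivation:
Frame 1: OPEN (8+1=9). Cumulative: 9
Frame 2: OPEN (5+2=7). Cumulative: 16
Frame 3: STRIKE. 10 + next two rolls (8+1) = 19. Cumulative: 35
Frame 4: OPEN (8+1=9). Cumulative: 44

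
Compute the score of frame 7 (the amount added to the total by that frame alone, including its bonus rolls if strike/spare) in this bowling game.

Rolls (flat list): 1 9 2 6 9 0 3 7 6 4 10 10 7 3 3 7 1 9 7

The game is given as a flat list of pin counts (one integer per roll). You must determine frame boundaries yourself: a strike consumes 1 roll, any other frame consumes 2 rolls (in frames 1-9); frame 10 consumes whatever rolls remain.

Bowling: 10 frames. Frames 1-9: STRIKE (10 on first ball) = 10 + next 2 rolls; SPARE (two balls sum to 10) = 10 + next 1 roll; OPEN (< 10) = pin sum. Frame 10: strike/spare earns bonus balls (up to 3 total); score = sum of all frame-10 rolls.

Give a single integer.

Answer: 20

Derivation:
Frame 1: SPARE (1+9=10). 10 + next roll (2) = 12. Cumulative: 12
Frame 2: OPEN (2+6=8). Cumulative: 20
Frame 3: OPEN (9+0=9). Cumulative: 29
Frame 4: SPARE (3+7=10). 10 + next roll (6) = 16. Cumulative: 45
Frame 5: SPARE (6+4=10). 10 + next roll (10) = 20. Cumulative: 65
Frame 6: STRIKE. 10 + next two rolls (10+7) = 27. Cumulative: 92
Frame 7: STRIKE. 10 + next two rolls (7+3) = 20. Cumulative: 112
Frame 8: SPARE (7+3=10). 10 + next roll (3) = 13. Cumulative: 125
Frame 9: SPARE (3+7=10). 10 + next roll (1) = 11. Cumulative: 136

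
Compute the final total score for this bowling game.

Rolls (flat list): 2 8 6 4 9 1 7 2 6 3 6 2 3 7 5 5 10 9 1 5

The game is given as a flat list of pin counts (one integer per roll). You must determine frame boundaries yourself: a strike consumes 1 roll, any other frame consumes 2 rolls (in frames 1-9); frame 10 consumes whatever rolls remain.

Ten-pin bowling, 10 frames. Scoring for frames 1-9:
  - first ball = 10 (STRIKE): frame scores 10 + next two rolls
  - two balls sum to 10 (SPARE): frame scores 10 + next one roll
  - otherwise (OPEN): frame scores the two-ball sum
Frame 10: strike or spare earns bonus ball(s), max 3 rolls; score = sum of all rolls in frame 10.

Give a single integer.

Frame 1: SPARE (2+8=10). 10 + next roll (6) = 16. Cumulative: 16
Frame 2: SPARE (6+4=10). 10 + next roll (9) = 19. Cumulative: 35
Frame 3: SPARE (9+1=10). 10 + next roll (7) = 17. Cumulative: 52
Frame 4: OPEN (7+2=9). Cumulative: 61
Frame 5: OPEN (6+3=9). Cumulative: 70
Frame 6: OPEN (6+2=8). Cumulative: 78
Frame 7: SPARE (3+7=10). 10 + next roll (5) = 15. Cumulative: 93
Frame 8: SPARE (5+5=10). 10 + next roll (10) = 20. Cumulative: 113
Frame 9: STRIKE. 10 + next two rolls (9+1) = 20. Cumulative: 133
Frame 10: SPARE. Sum of all frame-10 rolls (9+1+5) = 15. Cumulative: 148

Answer: 148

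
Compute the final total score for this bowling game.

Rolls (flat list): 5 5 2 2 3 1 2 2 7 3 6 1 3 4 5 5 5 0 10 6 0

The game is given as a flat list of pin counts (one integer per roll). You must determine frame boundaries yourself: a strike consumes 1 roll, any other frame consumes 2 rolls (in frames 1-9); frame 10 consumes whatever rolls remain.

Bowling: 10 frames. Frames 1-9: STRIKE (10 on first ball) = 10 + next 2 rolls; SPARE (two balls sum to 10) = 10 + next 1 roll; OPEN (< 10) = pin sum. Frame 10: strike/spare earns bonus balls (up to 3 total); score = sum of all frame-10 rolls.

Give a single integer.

Frame 1: SPARE (5+5=10). 10 + next roll (2) = 12. Cumulative: 12
Frame 2: OPEN (2+2=4). Cumulative: 16
Frame 3: OPEN (3+1=4). Cumulative: 20
Frame 4: OPEN (2+2=4). Cumulative: 24
Frame 5: SPARE (7+3=10). 10 + next roll (6) = 16. Cumulative: 40
Frame 6: OPEN (6+1=7). Cumulative: 47
Frame 7: OPEN (3+4=7). Cumulative: 54
Frame 8: SPARE (5+5=10). 10 + next roll (5) = 15. Cumulative: 69
Frame 9: OPEN (5+0=5). Cumulative: 74
Frame 10: STRIKE. Sum of all frame-10 rolls (10+6+0) = 16. Cumulative: 90

Answer: 90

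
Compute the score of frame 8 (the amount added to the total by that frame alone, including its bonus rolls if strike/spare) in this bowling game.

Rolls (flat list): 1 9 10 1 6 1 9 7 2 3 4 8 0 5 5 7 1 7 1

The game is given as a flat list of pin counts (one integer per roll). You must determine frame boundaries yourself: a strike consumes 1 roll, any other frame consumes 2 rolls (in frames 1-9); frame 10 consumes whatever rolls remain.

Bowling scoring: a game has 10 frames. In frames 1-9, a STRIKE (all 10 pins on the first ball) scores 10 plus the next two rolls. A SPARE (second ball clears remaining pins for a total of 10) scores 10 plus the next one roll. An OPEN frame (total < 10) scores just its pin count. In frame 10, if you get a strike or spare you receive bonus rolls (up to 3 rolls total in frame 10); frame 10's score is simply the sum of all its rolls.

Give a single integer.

Frame 1: SPARE (1+9=10). 10 + next roll (10) = 20. Cumulative: 20
Frame 2: STRIKE. 10 + next two rolls (1+6) = 17. Cumulative: 37
Frame 3: OPEN (1+6=7). Cumulative: 44
Frame 4: SPARE (1+9=10). 10 + next roll (7) = 17. Cumulative: 61
Frame 5: OPEN (7+2=9). Cumulative: 70
Frame 6: OPEN (3+4=7). Cumulative: 77
Frame 7: OPEN (8+0=8). Cumulative: 85
Frame 8: SPARE (5+5=10). 10 + next roll (7) = 17. Cumulative: 102
Frame 9: OPEN (7+1=8). Cumulative: 110
Frame 10: OPEN. Sum of all frame-10 rolls (7+1) = 8. Cumulative: 118

Answer: 17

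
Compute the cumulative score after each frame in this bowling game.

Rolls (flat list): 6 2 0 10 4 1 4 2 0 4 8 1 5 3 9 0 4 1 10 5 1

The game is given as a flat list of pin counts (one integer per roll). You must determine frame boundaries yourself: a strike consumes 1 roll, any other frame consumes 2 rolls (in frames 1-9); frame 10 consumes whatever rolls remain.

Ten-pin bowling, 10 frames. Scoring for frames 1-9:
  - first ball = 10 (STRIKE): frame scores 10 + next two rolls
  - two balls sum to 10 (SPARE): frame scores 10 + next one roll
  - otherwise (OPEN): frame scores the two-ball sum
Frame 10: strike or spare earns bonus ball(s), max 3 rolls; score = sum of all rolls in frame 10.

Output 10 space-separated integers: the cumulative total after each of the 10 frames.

Frame 1: OPEN (6+2=8). Cumulative: 8
Frame 2: SPARE (0+10=10). 10 + next roll (4) = 14. Cumulative: 22
Frame 3: OPEN (4+1=5). Cumulative: 27
Frame 4: OPEN (4+2=6). Cumulative: 33
Frame 5: OPEN (0+4=4). Cumulative: 37
Frame 6: OPEN (8+1=9). Cumulative: 46
Frame 7: OPEN (5+3=8). Cumulative: 54
Frame 8: OPEN (9+0=9). Cumulative: 63
Frame 9: OPEN (4+1=5). Cumulative: 68
Frame 10: STRIKE. Sum of all frame-10 rolls (10+5+1) = 16. Cumulative: 84

Answer: 8 22 27 33 37 46 54 63 68 84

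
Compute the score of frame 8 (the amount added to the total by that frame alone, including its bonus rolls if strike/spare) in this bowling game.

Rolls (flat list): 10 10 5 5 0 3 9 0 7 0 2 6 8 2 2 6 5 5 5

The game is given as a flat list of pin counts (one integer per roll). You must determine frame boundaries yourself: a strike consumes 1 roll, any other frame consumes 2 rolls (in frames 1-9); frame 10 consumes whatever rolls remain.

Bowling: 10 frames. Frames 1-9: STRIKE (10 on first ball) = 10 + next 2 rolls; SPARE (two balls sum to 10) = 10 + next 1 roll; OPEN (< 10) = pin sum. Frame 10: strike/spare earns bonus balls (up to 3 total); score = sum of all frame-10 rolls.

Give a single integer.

Frame 1: STRIKE. 10 + next two rolls (10+5) = 25. Cumulative: 25
Frame 2: STRIKE. 10 + next two rolls (5+5) = 20. Cumulative: 45
Frame 3: SPARE (5+5=10). 10 + next roll (0) = 10. Cumulative: 55
Frame 4: OPEN (0+3=3). Cumulative: 58
Frame 5: OPEN (9+0=9). Cumulative: 67
Frame 6: OPEN (7+0=7). Cumulative: 74
Frame 7: OPEN (2+6=8). Cumulative: 82
Frame 8: SPARE (8+2=10). 10 + next roll (2) = 12. Cumulative: 94
Frame 9: OPEN (2+6=8). Cumulative: 102
Frame 10: SPARE. Sum of all frame-10 rolls (5+5+5) = 15. Cumulative: 117

Answer: 12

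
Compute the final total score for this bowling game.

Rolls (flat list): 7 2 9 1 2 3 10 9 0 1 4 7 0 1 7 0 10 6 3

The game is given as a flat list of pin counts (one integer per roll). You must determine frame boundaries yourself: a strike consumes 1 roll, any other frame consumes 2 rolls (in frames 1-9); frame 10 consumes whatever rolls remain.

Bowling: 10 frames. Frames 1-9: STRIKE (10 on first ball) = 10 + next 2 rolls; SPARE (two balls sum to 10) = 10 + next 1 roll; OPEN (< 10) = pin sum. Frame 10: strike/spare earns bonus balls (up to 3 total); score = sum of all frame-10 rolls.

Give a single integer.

Frame 1: OPEN (7+2=9). Cumulative: 9
Frame 2: SPARE (9+1=10). 10 + next roll (2) = 12. Cumulative: 21
Frame 3: OPEN (2+3=5). Cumulative: 26
Frame 4: STRIKE. 10 + next two rolls (9+0) = 19. Cumulative: 45
Frame 5: OPEN (9+0=9). Cumulative: 54
Frame 6: OPEN (1+4=5). Cumulative: 59
Frame 7: OPEN (7+0=7). Cumulative: 66
Frame 8: OPEN (1+7=8). Cumulative: 74
Frame 9: SPARE (0+10=10). 10 + next roll (6) = 16. Cumulative: 90
Frame 10: OPEN. Sum of all frame-10 rolls (6+3) = 9. Cumulative: 99

Answer: 99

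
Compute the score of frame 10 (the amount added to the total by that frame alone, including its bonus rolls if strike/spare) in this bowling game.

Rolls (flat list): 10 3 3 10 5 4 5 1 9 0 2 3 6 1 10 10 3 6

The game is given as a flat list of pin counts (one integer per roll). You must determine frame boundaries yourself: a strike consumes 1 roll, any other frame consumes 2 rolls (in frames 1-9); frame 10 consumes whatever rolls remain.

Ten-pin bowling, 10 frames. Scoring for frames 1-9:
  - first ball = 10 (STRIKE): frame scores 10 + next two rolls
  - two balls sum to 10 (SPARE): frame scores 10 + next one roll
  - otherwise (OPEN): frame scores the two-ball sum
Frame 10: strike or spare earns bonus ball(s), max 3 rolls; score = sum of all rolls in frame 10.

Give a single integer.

Frame 1: STRIKE. 10 + next two rolls (3+3) = 16. Cumulative: 16
Frame 2: OPEN (3+3=6). Cumulative: 22
Frame 3: STRIKE. 10 + next two rolls (5+4) = 19. Cumulative: 41
Frame 4: OPEN (5+4=9). Cumulative: 50
Frame 5: OPEN (5+1=6). Cumulative: 56
Frame 6: OPEN (9+0=9). Cumulative: 65
Frame 7: OPEN (2+3=5). Cumulative: 70
Frame 8: OPEN (6+1=7). Cumulative: 77
Frame 9: STRIKE. 10 + next two rolls (10+3) = 23. Cumulative: 100
Frame 10: STRIKE. Sum of all frame-10 rolls (10+3+6) = 19. Cumulative: 119

Answer: 19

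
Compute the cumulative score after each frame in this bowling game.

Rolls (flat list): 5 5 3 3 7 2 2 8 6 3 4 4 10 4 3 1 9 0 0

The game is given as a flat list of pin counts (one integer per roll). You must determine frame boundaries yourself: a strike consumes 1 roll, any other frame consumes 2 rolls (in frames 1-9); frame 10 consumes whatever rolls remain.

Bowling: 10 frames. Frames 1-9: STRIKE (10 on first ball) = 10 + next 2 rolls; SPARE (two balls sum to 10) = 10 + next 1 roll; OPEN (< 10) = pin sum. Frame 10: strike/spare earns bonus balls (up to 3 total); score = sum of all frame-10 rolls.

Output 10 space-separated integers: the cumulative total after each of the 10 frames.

Frame 1: SPARE (5+5=10). 10 + next roll (3) = 13. Cumulative: 13
Frame 2: OPEN (3+3=6). Cumulative: 19
Frame 3: OPEN (7+2=9). Cumulative: 28
Frame 4: SPARE (2+8=10). 10 + next roll (6) = 16. Cumulative: 44
Frame 5: OPEN (6+3=9). Cumulative: 53
Frame 6: OPEN (4+4=8). Cumulative: 61
Frame 7: STRIKE. 10 + next two rolls (4+3) = 17. Cumulative: 78
Frame 8: OPEN (4+3=7). Cumulative: 85
Frame 9: SPARE (1+9=10). 10 + next roll (0) = 10. Cumulative: 95
Frame 10: OPEN. Sum of all frame-10 rolls (0+0) = 0. Cumulative: 95

Answer: 13 19 28 44 53 61 78 85 95 95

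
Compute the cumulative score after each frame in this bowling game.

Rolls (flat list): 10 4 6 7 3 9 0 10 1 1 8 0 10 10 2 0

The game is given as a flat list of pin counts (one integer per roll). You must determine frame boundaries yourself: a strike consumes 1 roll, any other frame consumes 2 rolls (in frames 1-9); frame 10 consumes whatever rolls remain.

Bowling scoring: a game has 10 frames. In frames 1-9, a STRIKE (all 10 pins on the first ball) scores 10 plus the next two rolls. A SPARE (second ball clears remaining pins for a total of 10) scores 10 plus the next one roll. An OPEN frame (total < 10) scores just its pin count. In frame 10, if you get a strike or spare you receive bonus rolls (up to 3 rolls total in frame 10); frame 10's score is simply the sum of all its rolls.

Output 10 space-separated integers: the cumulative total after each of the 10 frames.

Answer: 20 37 56 65 77 79 87 109 121 123

Derivation:
Frame 1: STRIKE. 10 + next two rolls (4+6) = 20. Cumulative: 20
Frame 2: SPARE (4+6=10). 10 + next roll (7) = 17. Cumulative: 37
Frame 3: SPARE (7+3=10). 10 + next roll (9) = 19. Cumulative: 56
Frame 4: OPEN (9+0=9). Cumulative: 65
Frame 5: STRIKE. 10 + next two rolls (1+1) = 12. Cumulative: 77
Frame 6: OPEN (1+1=2). Cumulative: 79
Frame 7: OPEN (8+0=8). Cumulative: 87
Frame 8: STRIKE. 10 + next two rolls (10+2) = 22. Cumulative: 109
Frame 9: STRIKE. 10 + next two rolls (2+0) = 12. Cumulative: 121
Frame 10: OPEN. Sum of all frame-10 rolls (2+0) = 2. Cumulative: 123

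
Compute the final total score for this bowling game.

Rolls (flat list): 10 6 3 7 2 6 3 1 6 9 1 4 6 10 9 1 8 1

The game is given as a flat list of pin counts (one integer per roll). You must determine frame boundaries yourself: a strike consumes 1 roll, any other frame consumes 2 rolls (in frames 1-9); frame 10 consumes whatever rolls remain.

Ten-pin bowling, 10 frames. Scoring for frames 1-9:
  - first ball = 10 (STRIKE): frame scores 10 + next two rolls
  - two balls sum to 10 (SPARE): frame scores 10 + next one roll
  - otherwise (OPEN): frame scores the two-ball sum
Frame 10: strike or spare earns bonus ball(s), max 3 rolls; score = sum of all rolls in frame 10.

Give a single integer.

Answer: 134

Derivation:
Frame 1: STRIKE. 10 + next two rolls (6+3) = 19. Cumulative: 19
Frame 2: OPEN (6+3=9). Cumulative: 28
Frame 3: OPEN (7+2=9). Cumulative: 37
Frame 4: OPEN (6+3=9). Cumulative: 46
Frame 5: OPEN (1+6=7). Cumulative: 53
Frame 6: SPARE (9+1=10). 10 + next roll (4) = 14. Cumulative: 67
Frame 7: SPARE (4+6=10). 10 + next roll (10) = 20. Cumulative: 87
Frame 8: STRIKE. 10 + next two rolls (9+1) = 20. Cumulative: 107
Frame 9: SPARE (9+1=10). 10 + next roll (8) = 18. Cumulative: 125
Frame 10: OPEN. Sum of all frame-10 rolls (8+1) = 9. Cumulative: 134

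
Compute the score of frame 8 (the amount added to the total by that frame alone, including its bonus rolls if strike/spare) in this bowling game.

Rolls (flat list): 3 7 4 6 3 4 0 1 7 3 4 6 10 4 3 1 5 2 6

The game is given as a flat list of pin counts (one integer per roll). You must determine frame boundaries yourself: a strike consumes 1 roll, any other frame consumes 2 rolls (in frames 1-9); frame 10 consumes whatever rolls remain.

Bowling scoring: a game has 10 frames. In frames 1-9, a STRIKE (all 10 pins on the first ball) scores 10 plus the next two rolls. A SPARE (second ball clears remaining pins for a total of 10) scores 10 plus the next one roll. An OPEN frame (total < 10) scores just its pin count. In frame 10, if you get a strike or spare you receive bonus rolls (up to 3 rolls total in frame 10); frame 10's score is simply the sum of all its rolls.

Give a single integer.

Frame 1: SPARE (3+7=10). 10 + next roll (4) = 14. Cumulative: 14
Frame 2: SPARE (4+6=10). 10 + next roll (3) = 13. Cumulative: 27
Frame 3: OPEN (3+4=7). Cumulative: 34
Frame 4: OPEN (0+1=1). Cumulative: 35
Frame 5: SPARE (7+3=10). 10 + next roll (4) = 14. Cumulative: 49
Frame 6: SPARE (4+6=10). 10 + next roll (10) = 20. Cumulative: 69
Frame 7: STRIKE. 10 + next two rolls (4+3) = 17. Cumulative: 86
Frame 8: OPEN (4+3=7). Cumulative: 93
Frame 9: OPEN (1+5=6). Cumulative: 99
Frame 10: OPEN. Sum of all frame-10 rolls (2+6) = 8. Cumulative: 107

Answer: 7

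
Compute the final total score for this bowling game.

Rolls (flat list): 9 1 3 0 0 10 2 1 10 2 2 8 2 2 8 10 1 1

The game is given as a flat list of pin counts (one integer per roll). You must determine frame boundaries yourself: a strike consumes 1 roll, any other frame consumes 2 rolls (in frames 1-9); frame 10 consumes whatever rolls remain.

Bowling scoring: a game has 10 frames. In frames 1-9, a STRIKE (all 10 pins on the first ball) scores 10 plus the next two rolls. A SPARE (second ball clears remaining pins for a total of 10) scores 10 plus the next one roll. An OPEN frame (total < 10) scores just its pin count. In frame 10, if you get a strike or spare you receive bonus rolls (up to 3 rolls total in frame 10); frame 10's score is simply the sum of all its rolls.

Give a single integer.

Answer: 95

Derivation:
Frame 1: SPARE (9+1=10). 10 + next roll (3) = 13. Cumulative: 13
Frame 2: OPEN (3+0=3). Cumulative: 16
Frame 3: SPARE (0+10=10). 10 + next roll (2) = 12. Cumulative: 28
Frame 4: OPEN (2+1=3). Cumulative: 31
Frame 5: STRIKE. 10 + next two rolls (2+2) = 14. Cumulative: 45
Frame 6: OPEN (2+2=4). Cumulative: 49
Frame 7: SPARE (8+2=10). 10 + next roll (2) = 12. Cumulative: 61
Frame 8: SPARE (2+8=10). 10 + next roll (10) = 20. Cumulative: 81
Frame 9: STRIKE. 10 + next two rolls (1+1) = 12. Cumulative: 93
Frame 10: OPEN. Sum of all frame-10 rolls (1+1) = 2. Cumulative: 95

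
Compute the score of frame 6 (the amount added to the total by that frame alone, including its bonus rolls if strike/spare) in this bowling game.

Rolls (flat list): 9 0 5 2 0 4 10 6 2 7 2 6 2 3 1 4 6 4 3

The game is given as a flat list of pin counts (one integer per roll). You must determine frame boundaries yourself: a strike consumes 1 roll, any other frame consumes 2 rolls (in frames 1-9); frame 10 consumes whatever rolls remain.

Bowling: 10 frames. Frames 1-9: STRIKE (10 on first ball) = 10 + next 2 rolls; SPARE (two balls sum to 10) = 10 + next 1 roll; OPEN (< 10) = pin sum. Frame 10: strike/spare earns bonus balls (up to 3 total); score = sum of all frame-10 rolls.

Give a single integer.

Answer: 9

Derivation:
Frame 1: OPEN (9+0=9). Cumulative: 9
Frame 2: OPEN (5+2=7). Cumulative: 16
Frame 3: OPEN (0+4=4). Cumulative: 20
Frame 4: STRIKE. 10 + next two rolls (6+2) = 18. Cumulative: 38
Frame 5: OPEN (6+2=8). Cumulative: 46
Frame 6: OPEN (7+2=9). Cumulative: 55
Frame 7: OPEN (6+2=8). Cumulative: 63
Frame 8: OPEN (3+1=4). Cumulative: 67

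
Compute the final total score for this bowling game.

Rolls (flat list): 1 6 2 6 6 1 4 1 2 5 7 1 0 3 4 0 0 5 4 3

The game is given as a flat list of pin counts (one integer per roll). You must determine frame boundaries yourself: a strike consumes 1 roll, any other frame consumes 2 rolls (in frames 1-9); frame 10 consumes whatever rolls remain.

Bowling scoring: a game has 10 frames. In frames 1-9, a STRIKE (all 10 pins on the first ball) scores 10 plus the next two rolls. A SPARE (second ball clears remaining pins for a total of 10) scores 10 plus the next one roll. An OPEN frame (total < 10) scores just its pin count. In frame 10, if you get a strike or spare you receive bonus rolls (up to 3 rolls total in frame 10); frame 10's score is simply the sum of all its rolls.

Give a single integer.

Frame 1: OPEN (1+6=7). Cumulative: 7
Frame 2: OPEN (2+6=8). Cumulative: 15
Frame 3: OPEN (6+1=7). Cumulative: 22
Frame 4: OPEN (4+1=5). Cumulative: 27
Frame 5: OPEN (2+5=7). Cumulative: 34
Frame 6: OPEN (7+1=8). Cumulative: 42
Frame 7: OPEN (0+3=3). Cumulative: 45
Frame 8: OPEN (4+0=4). Cumulative: 49
Frame 9: OPEN (0+5=5). Cumulative: 54
Frame 10: OPEN. Sum of all frame-10 rolls (4+3) = 7. Cumulative: 61

Answer: 61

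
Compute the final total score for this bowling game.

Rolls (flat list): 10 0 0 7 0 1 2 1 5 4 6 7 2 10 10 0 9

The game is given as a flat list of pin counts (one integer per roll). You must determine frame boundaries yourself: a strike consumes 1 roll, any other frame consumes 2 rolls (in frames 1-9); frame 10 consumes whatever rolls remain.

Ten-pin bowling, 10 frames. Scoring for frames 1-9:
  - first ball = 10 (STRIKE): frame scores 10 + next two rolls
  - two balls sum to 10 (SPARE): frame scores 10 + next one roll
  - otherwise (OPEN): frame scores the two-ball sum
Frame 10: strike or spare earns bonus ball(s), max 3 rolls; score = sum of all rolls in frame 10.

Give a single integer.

Answer: 100

Derivation:
Frame 1: STRIKE. 10 + next two rolls (0+0) = 10. Cumulative: 10
Frame 2: OPEN (0+0=0). Cumulative: 10
Frame 3: OPEN (7+0=7). Cumulative: 17
Frame 4: OPEN (1+2=3). Cumulative: 20
Frame 5: OPEN (1+5=6). Cumulative: 26
Frame 6: SPARE (4+6=10). 10 + next roll (7) = 17. Cumulative: 43
Frame 7: OPEN (7+2=9). Cumulative: 52
Frame 8: STRIKE. 10 + next two rolls (10+0) = 20. Cumulative: 72
Frame 9: STRIKE. 10 + next two rolls (0+9) = 19. Cumulative: 91
Frame 10: OPEN. Sum of all frame-10 rolls (0+9) = 9. Cumulative: 100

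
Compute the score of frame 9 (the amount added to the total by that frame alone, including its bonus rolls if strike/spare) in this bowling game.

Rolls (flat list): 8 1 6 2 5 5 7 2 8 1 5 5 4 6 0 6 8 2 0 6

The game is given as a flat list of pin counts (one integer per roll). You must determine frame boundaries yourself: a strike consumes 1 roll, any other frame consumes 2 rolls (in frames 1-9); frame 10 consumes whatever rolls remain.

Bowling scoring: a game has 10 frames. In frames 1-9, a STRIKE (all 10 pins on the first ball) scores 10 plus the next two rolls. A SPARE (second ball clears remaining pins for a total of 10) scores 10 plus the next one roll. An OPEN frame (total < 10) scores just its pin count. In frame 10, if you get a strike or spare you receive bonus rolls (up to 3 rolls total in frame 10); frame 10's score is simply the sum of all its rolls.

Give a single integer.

Frame 1: OPEN (8+1=9). Cumulative: 9
Frame 2: OPEN (6+2=8). Cumulative: 17
Frame 3: SPARE (5+5=10). 10 + next roll (7) = 17. Cumulative: 34
Frame 4: OPEN (7+2=9). Cumulative: 43
Frame 5: OPEN (8+1=9). Cumulative: 52
Frame 6: SPARE (5+5=10). 10 + next roll (4) = 14. Cumulative: 66
Frame 7: SPARE (4+6=10). 10 + next roll (0) = 10. Cumulative: 76
Frame 8: OPEN (0+6=6). Cumulative: 82
Frame 9: SPARE (8+2=10). 10 + next roll (0) = 10. Cumulative: 92
Frame 10: OPEN. Sum of all frame-10 rolls (0+6) = 6. Cumulative: 98

Answer: 10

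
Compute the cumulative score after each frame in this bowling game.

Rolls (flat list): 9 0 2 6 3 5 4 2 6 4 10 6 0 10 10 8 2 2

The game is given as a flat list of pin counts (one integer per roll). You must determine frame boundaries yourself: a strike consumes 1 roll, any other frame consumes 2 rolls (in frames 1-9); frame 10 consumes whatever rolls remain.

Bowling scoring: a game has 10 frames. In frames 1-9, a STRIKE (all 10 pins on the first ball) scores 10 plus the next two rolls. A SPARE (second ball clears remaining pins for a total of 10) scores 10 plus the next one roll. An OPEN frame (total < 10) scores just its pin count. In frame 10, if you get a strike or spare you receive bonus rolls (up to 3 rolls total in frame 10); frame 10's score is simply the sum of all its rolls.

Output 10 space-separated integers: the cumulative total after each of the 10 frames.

Frame 1: OPEN (9+0=9). Cumulative: 9
Frame 2: OPEN (2+6=8). Cumulative: 17
Frame 3: OPEN (3+5=8). Cumulative: 25
Frame 4: OPEN (4+2=6). Cumulative: 31
Frame 5: SPARE (6+4=10). 10 + next roll (10) = 20. Cumulative: 51
Frame 6: STRIKE. 10 + next two rolls (6+0) = 16. Cumulative: 67
Frame 7: OPEN (6+0=6). Cumulative: 73
Frame 8: STRIKE. 10 + next two rolls (10+8) = 28. Cumulative: 101
Frame 9: STRIKE. 10 + next two rolls (8+2) = 20. Cumulative: 121
Frame 10: SPARE. Sum of all frame-10 rolls (8+2+2) = 12. Cumulative: 133

Answer: 9 17 25 31 51 67 73 101 121 133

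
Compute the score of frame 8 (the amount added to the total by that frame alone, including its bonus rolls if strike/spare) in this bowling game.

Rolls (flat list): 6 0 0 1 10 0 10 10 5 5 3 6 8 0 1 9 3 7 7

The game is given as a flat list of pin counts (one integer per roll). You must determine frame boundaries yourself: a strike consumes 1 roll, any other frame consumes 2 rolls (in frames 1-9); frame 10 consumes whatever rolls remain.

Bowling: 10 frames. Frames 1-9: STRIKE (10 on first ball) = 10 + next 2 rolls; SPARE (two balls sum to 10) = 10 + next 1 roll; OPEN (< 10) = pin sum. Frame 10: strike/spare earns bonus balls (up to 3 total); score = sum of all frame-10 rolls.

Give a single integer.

Answer: 8

Derivation:
Frame 1: OPEN (6+0=6). Cumulative: 6
Frame 2: OPEN (0+1=1). Cumulative: 7
Frame 3: STRIKE. 10 + next two rolls (0+10) = 20. Cumulative: 27
Frame 4: SPARE (0+10=10). 10 + next roll (10) = 20. Cumulative: 47
Frame 5: STRIKE. 10 + next two rolls (5+5) = 20. Cumulative: 67
Frame 6: SPARE (5+5=10). 10 + next roll (3) = 13. Cumulative: 80
Frame 7: OPEN (3+6=9). Cumulative: 89
Frame 8: OPEN (8+0=8). Cumulative: 97
Frame 9: SPARE (1+9=10). 10 + next roll (3) = 13. Cumulative: 110
Frame 10: SPARE. Sum of all frame-10 rolls (3+7+7) = 17. Cumulative: 127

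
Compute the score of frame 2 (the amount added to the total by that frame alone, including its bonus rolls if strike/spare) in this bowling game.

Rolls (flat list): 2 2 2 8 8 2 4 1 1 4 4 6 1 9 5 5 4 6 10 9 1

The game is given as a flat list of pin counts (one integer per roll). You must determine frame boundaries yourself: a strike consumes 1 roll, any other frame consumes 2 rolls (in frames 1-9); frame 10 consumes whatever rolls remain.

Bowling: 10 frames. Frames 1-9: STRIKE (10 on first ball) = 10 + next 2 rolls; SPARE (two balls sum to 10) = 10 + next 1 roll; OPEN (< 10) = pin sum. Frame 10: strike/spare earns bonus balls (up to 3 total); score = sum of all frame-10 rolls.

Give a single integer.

Answer: 18

Derivation:
Frame 1: OPEN (2+2=4). Cumulative: 4
Frame 2: SPARE (2+8=10). 10 + next roll (8) = 18. Cumulative: 22
Frame 3: SPARE (8+2=10). 10 + next roll (4) = 14. Cumulative: 36
Frame 4: OPEN (4+1=5). Cumulative: 41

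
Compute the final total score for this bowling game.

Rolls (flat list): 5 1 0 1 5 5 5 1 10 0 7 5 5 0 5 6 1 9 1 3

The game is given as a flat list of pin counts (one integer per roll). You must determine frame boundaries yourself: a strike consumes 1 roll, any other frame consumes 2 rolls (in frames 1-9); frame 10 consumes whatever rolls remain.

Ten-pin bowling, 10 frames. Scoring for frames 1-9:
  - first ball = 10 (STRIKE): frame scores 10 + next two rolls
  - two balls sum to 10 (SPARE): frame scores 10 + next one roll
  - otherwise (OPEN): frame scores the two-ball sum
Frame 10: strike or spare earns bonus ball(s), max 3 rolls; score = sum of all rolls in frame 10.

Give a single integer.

Answer: 87

Derivation:
Frame 1: OPEN (5+1=6). Cumulative: 6
Frame 2: OPEN (0+1=1). Cumulative: 7
Frame 3: SPARE (5+5=10). 10 + next roll (5) = 15. Cumulative: 22
Frame 4: OPEN (5+1=6). Cumulative: 28
Frame 5: STRIKE. 10 + next two rolls (0+7) = 17. Cumulative: 45
Frame 6: OPEN (0+7=7). Cumulative: 52
Frame 7: SPARE (5+5=10). 10 + next roll (0) = 10. Cumulative: 62
Frame 8: OPEN (0+5=5). Cumulative: 67
Frame 9: OPEN (6+1=7). Cumulative: 74
Frame 10: SPARE. Sum of all frame-10 rolls (9+1+3) = 13. Cumulative: 87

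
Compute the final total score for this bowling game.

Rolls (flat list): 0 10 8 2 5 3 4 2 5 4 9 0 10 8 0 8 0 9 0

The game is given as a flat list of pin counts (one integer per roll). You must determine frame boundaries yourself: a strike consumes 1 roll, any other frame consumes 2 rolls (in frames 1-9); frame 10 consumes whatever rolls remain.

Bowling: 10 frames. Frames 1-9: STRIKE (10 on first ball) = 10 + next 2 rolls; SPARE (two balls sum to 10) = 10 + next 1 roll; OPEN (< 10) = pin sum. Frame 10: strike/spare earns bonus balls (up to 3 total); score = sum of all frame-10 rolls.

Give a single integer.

Answer: 108

Derivation:
Frame 1: SPARE (0+10=10). 10 + next roll (8) = 18. Cumulative: 18
Frame 2: SPARE (8+2=10). 10 + next roll (5) = 15. Cumulative: 33
Frame 3: OPEN (5+3=8). Cumulative: 41
Frame 4: OPEN (4+2=6). Cumulative: 47
Frame 5: OPEN (5+4=9). Cumulative: 56
Frame 6: OPEN (9+0=9). Cumulative: 65
Frame 7: STRIKE. 10 + next two rolls (8+0) = 18. Cumulative: 83
Frame 8: OPEN (8+0=8). Cumulative: 91
Frame 9: OPEN (8+0=8). Cumulative: 99
Frame 10: OPEN. Sum of all frame-10 rolls (9+0) = 9. Cumulative: 108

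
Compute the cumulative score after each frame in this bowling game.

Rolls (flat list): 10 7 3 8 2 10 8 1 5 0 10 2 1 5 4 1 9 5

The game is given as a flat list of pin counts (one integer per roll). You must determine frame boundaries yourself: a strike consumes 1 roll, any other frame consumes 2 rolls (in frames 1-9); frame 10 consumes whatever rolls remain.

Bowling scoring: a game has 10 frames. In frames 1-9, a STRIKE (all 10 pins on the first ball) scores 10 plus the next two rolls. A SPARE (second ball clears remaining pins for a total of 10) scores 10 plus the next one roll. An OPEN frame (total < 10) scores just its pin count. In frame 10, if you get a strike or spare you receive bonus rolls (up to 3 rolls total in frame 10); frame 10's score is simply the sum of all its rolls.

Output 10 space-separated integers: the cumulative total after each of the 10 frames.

Answer: 20 38 58 77 86 91 104 107 116 131

Derivation:
Frame 1: STRIKE. 10 + next two rolls (7+3) = 20. Cumulative: 20
Frame 2: SPARE (7+3=10). 10 + next roll (8) = 18. Cumulative: 38
Frame 3: SPARE (8+2=10). 10 + next roll (10) = 20. Cumulative: 58
Frame 4: STRIKE. 10 + next two rolls (8+1) = 19. Cumulative: 77
Frame 5: OPEN (8+1=9). Cumulative: 86
Frame 6: OPEN (5+0=5). Cumulative: 91
Frame 7: STRIKE. 10 + next two rolls (2+1) = 13. Cumulative: 104
Frame 8: OPEN (2+1=3). Cumulative: 107
Frame 9: OPEN (5+4=9). Cumulative: 116
Frame 10: SPARE. Sum of all frame-10 rolls (1+9+5) = 15. Cumulative: 131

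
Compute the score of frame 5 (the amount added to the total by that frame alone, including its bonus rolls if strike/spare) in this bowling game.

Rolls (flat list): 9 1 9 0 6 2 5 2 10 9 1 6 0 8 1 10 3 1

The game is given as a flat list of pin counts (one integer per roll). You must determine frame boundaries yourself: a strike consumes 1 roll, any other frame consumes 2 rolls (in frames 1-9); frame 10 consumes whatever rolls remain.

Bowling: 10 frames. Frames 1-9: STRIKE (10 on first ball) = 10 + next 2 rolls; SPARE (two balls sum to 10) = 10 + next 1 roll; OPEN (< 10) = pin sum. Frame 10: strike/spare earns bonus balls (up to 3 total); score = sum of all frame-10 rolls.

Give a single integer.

Frame 1: SPARE (9+1=10). 10 + next roll (9) = 19. Cumulative: 19
Frame 2: OPEN (9+0=9). Cumulative: 28
Frame 3: OPEN (6+2=8). Cumulative: 36
Frame 4: OPEN (5+2=7). Cumulative: 43
Frame 5: STRIKE. 10 + next two rolls (9+1) = 20. Cumulative: 63
Frame 6: SPARE (9+1=10). 10 + next roll (6) = 16. Cumulative: 79
Frame 7: OPEN (6+0=6). Cumulative: 85

Answer: 20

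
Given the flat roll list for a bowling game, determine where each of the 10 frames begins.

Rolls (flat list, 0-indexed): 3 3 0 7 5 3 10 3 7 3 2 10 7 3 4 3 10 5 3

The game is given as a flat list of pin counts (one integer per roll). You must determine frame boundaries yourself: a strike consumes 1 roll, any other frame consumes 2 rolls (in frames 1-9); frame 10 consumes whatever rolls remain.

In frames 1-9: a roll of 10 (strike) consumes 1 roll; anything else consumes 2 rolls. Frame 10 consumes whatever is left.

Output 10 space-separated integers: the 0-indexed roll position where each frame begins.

Answer: 0 2 4 6 7 9 11 12 14 16

Derivation:
Frame 1 starts at roll index 0: rolls=3,3 (sum=6), consumes 2 rolls
Frame 2 starts at roll index 2: rolls=0,7 (sum=7), consumes 2 rolls
Frame 3 starts at roll index 4: rolls=5,3 (sum=8), consumes 2 rolls
Frame 4 starts at roll index 6: roll=10 (strike), consumes 1 roll
Frame 5 starts at roll index 7: rolls=3,7 (sum=10), consumes 2 rolls
Frame 6 starts at roll index 9: rolls=3,2 (sum=5), consumes 2 rolls
Frame 7 starts at roll index 11: roll=10 (strike), consumes 1 roll
Frame 8 starts at roll index 12: rolls=7,3 (sum=10), consumes 2 rolls
Frame 9 starts at roll index 14: rolls=4,3 (sum=7), consumes 2 rolls
Frame 10 starts at roll index 16: 3 remaining rolls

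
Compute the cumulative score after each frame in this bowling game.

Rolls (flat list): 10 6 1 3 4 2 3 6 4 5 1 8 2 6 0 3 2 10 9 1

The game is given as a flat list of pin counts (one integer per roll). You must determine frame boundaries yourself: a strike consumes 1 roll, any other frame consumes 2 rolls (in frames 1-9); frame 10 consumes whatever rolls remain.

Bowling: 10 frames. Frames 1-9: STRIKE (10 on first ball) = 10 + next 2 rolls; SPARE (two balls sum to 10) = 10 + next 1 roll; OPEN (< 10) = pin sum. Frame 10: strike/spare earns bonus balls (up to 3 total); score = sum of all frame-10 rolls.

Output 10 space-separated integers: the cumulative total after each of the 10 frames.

Frame 1: STRIKE. 10 + next two rolls (6+1) = 17. Cumulative: 17
Frame 2: OPEN (6+1=7). Cumulative: 24
Frame 3: OPEN (3+4=7). Cumulative: 31
Frame 4: OPEN (2+3=5). Cumulative: 36
Frame 5: SPARE (6+4=10). 10 + next roll (5) = 15. Cumulative: 51
Frame 6: OPEN (5+1=6). Cumulative: 57
Frame 7: SPARE (8+2=10). 10 + next roll (6) = 16. Cumulative: 73
Frame 8: OPEN (6+0=6). Cumulative: 79
Frame 9: OPEN (3+2=5). Cumulative: 84
Frame 10: STRIKE. Sum of all frame-10 rolls (10+9+1) = 20. Cumulative: 104

Answer: 17 24 31 36 51 57 73 79 84 104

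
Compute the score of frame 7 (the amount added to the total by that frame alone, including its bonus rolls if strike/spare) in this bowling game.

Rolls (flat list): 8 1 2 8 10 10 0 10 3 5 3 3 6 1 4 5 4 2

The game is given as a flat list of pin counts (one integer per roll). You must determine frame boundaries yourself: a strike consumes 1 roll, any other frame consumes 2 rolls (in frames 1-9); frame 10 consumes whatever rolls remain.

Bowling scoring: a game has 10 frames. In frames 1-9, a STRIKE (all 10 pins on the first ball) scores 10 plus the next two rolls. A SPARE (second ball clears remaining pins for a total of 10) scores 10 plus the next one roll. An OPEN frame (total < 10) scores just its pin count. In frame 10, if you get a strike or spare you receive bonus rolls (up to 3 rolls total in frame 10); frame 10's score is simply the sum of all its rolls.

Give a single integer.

Answer: 6

Derivation:
Frame 1: OPEN (8+1=9). Cumulative: 9
Frame 2: SPARE (2+8=10). 10 + next roll (10) = 20. Cumulative: 29
Frame 3: STRIKE. 10 + next two rolls (10+0) = 20. Cumulative: 49
Frame 4: STRIKE. 10 + next two rolls (0+10) = 20. Cumulative: 69
Frame 5: SPARE (0+10=10). 10 + next roll (3) = 13. Cumulative: 82
Frame 6: OPEN (3+5=8). Cumulative: 90
Frame 7: OPEN (3+3=6). Cumulative: 96
Frame 8: OPEN (6+1=7). Cumulative: 103
Frame 9: OPEN (4+5=9). Cumulative: 112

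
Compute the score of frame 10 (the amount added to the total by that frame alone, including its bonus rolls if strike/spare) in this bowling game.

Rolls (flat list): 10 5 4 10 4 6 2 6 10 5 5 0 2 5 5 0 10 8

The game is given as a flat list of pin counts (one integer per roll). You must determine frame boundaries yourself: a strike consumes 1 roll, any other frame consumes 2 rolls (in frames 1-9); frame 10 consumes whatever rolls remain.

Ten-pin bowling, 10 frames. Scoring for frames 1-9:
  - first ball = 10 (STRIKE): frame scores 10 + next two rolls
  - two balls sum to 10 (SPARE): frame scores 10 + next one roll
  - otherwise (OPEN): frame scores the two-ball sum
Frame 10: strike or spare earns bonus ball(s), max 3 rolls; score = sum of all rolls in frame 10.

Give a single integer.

Answer: 18

Derivation:
Frame 1: STRIKE. 10 + next two rolls (5+4) = 19. Cumulative: 19
Frame 2: OPEN (5+4=9). Cumulative: 28
Frame 3: STRIKE. 10 + next two rolls (4+6) = 20. Cumulative: 48
Frame 4: SPARE (4+6=10). 10 + next roll (2) = 12. Cumulative: 60
Frame 5: OPEN (2+6=8). Cumulative: 68
Frame 6: STRIKE. 10 + next two rolls (5+5) = 20. Cumulative: 88
Frame 7: SPARE (5+5=10). 10 + next roll (0) = 10. Cumulative: 98
Frame 8: OPEN (0+2=2). Cumulative: 100
Frame 9: SPARE (5+5=10). 10 + next roll (0) = 10. Cumulative: 110
Frame 10: SPARE. Sum of all frame-10 rolls (0+10+8) = 18. Cumulative: 128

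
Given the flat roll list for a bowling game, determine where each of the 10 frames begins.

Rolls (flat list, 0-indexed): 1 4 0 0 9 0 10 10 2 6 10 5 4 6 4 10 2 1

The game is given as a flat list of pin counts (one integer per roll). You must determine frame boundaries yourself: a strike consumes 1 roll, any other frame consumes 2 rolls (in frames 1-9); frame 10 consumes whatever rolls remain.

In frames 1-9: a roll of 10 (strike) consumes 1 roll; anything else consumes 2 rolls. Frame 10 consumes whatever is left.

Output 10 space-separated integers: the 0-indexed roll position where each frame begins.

Answer: 0 2 4 6 7 8 10 11 13 15

Derivation:
Frame 1 starts at roll index 0: rolls=1,4 (sum=5), consumes 2 rolls
Frame 2 starts at roll index 2: rolls=0,0 (sum=0), consumes 2 rolls
Frame 3 starts at roll index 4: rolls=9,0 (sum=9), consumes 2 rolls
Frame 4 starts at roll index 6: roll=10 (strike), consumes 1 roll
Frame 5 starts at roll index 7: roll=10 (strike), consumes 1 roll
Frame 6 starts at roll index 8: rolls=2,6 (sum=8), consumes 2 rolls
Frame 7 starts at roll index 10: roll=10 (strike), consumes 1 roll
Frame 8 starts at roll index 11: rolls=5,4 (sum=9), consumes 2 rolls
Frame 9 starts at roll index 13: rolls=6,4 (sum=10), consumes 2 rolls
Frame 10 starts at roll index 15: 3 remaining rolls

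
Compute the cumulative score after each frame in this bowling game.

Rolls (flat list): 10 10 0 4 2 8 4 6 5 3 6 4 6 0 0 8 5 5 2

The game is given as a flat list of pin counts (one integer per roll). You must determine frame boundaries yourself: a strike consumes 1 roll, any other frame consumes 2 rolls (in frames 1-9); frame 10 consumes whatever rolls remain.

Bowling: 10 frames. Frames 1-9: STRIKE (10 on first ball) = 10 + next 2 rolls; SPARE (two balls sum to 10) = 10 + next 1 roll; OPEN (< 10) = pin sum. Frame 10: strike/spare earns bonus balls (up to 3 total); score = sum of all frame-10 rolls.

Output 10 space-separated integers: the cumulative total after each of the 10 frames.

Answer: 20 34 38 52 67 75 91 97 105 117

Derivation:
Frame 1: STRIKE. 10 + next two rolls (10+0) = 20. Cumulative: 20
Frame 2: STRIKE. 10 + next two rolls (0+4) = 14. Cumulative: 34
Frame 3: OPEN (0+4=4). Cumulative: 38
Frame 4: SPARE (2+8=10). 10 + next roll (4) = 14. Cumulative: 52
Frame 5: SPARE (4+6=10). 10 + next roll (5) = 15. Cumulative: 67
Frame 6: OPEN (5+3=8). Cumulative: 75
Frame 7: SPARE (6+4=10). 10 + next roll (6) = 16. Cumulative: 91
Frame 8: OPEN (6+0=6). Cumulative: 97
Frame 9: OPEN (0+8=8). Cumulative: 105
Frame 10: SPARE. Sum of all frame-10 rolls (5+5+2) = 12. Cumulative: 117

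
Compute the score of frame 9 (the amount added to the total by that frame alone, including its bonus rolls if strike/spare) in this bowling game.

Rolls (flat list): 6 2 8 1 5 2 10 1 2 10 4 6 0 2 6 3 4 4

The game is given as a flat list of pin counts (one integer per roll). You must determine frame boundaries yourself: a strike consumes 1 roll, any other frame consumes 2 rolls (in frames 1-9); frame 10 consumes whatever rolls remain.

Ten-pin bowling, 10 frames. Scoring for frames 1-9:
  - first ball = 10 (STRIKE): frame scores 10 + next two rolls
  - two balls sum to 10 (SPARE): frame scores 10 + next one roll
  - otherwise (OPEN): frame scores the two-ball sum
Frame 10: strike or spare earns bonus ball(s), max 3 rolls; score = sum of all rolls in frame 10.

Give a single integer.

Frame 1: OPEN (6+2=8). Cumulative: 8
Frame 2: OPEN (8+1=9). Cumulative: 17
Frame 3: OPEN (5+2=7). Cumulative: 24
Frame 4: STRIKE. 10 + next two rolls (1+2) = 13. Cumulative: 37
Frame 5: OPEN (1+2=3). Cumulative: 40
Frame 6: STRIKE. 10 + next two rolls (4+6) = 20. Cumulative: 60
Frame 7: SPARE (4+6=10). 10 + next roll (0) = 10. Cumulative: 70
Frame 8: OPEN (0+2=2). Cumulative: 72
Frame 9: OPEN (6+3=9). Cumulative: 81
Frame 10: OPEN. Sum of all frame-10 rolls (4+4) = 8. Cumulative: 89

Answer: 9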